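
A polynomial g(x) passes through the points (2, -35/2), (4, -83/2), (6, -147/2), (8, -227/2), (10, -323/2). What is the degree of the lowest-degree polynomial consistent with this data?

2

Forward differences of the values at x = 2, 4, 6, 8, 10:
  g  : -35/2  -83/2  -147/2  -227/2  -323/2
  Δ  : -24  -32  -40  -48
  Δ^2: -8  -8  -8
  Δ^3: 0  0
  Δ^4: 0
The second differences are constant (-8) and nonzero, while all higher differences vanish, so the minimal degree is 2.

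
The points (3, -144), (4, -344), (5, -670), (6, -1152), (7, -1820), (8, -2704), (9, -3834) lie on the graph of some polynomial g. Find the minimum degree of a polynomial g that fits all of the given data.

Forward differences of the values at n = 3, 4, 5, 6, 7, 8, 9:
  g  : -144  -344  -670  -1152  -1820  -2704  -3834
  Δ  : -200  -326  -482  -668  -884  -1130
  Δ^2: -126  -156  -186  -216  -246
  Δ^3: -30  -30  -30  -30
  Δ^4: 0  0  0
  Δ^5: 0  0
  Δ^6: 0
The third differences are constant (-30) and nonzero, while all higher differences vanish, so the minimal degree is 3.

3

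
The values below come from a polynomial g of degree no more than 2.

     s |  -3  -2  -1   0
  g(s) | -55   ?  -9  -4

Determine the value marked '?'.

On equispaced nodes a degree-2 polynomial has vanishing third forward difference, so
  - g(-3) + 3·g(-2) - 3·g(-1) + g(0) = 0.
Substituting the known values and solving for g(-2):
  3·g(-2) = -78
  g(-2) = -26.

-26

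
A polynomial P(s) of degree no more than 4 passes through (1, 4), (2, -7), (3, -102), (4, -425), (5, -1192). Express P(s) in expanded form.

P(s) = -3s^4 + 6s^3 - 3s^2 + s + 3

Write P(s) = as^4 + bs^3 + cs^2 + ds + e. Substituting each data point gives a linear system:
  a + b + c + d + e = 4
  16a + 8b + 4c + 2d + e = -7
  81a + 27b + 9c + 3d + e = -102
  256a + 64b + 16c + 4d + e = -425
  625a + 125b + 25c + 5d + e = -1192
Solving the system yields a = -3, b = 6, c = -3, d = 1, e = 3.
So P(s) = -3s⁴ + 6s³ - 3s² + s + 3.
Check: P(5) = -1192. ✓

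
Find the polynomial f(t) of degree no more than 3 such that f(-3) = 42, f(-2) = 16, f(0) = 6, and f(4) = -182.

Write f(t) = at^3 + bt^2 + ct + d. Substituting each data point gives a linear system:
  -27a + 9b - 3c + d = 42
  -8a + 4b - 2c + d = 16
  d = 6
  64a + 16b + 4c + d = -182
Solving the system yields a = -2, b = -3, c = -3, d = 6.
So f(t) = -2t³ - 3t² - 3t + 6.
Check: f(4) = -182. ✓

f(t) = -2t^3 - 3t^2 - 3t + 6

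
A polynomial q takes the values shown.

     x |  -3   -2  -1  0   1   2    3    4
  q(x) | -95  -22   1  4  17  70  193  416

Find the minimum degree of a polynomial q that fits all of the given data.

3

Forward differences of the values at x = -3, -2, -1, 0, 1, 2, 3, 4:
  q  : -95  -22  1  4  17  70  193  416
  Δ  : 73  23  3  13  53  123  223
  Δ^2: -50  -20  10  40  70  100
  Δ^3: 30  30  30  30  30
  Δ^4: 0  0  0  0
  Δ^5: 0  0  0
  Δ^6: 0  0
  Δ^7: 0
The third differences are constant (30) and nonzero, while all higher differences vanish, so the minimal degree is 3.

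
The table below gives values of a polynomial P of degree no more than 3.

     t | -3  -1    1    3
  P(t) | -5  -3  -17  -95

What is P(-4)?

3

Forward differences of the values at t = -3, -1, 1, 3:
  P  : -5  -3  -17  -95
  Δ  : 2  -14  -78
  Δ^2: -16  -64
  Δ^3: -48
The third differences are constant, confirming degree 3.
Interpolating (Newton forward form) and evaluating at t = -4 gives P(-4) = 3.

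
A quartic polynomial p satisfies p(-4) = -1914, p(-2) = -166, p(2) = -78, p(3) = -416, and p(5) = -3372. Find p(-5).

Using the Lagrange interpolation formula with nodes -4, -2, 2, 3, 5:
  L_0(u) = (u + 2)(u - 2)(u - 3)(u - 5) / 756
  L_1(u) = (u + 4)(u - 2)(u - 3)(u - 5) / -280
  L_2(u) = (u + 4)(u + 2)(u - 3)(u - 5) / 72
  L_3(u) = (u + 4)(u + 2)(u - 2)(u - 5) / -70
  L_4(u) = (u + 4)(u + 2)(u - 2)(u - 3) / 378
Then p(u) = -1914·L_0(u) - 166·L_1(u) - 78·L_2(u) - 416·L_3(u) - 3372·L_4(u).
Expanding and collecting terms gives p(u) = -6u⁴ + 4u³ - 6u² + 6u - 2.
Evaluating at u = -5: p(-5) = -4432.

-4432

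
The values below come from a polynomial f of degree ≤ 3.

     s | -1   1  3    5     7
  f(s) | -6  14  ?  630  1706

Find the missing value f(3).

The 4 known points determine the degree-3 polynomial uniquely.
Write f(s) = as^3 + bs^2 + cs + d. Substituting each data point gives a linear system:
  -a + b - c + d = -6
  a + b + c + d = 14
  125a + 25b + 5c + d = 630
  343a + 49b + 7c + d = 1706
Solving the system yields a = 5, b = -1, c = 5, d = 5.
So f(s) = 5s³ - s² + 5s + 5.
Then f(3) = 146.

146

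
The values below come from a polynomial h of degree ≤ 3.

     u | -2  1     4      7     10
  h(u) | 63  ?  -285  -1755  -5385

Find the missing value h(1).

-3

On equispaced nodes a degree-3 polynomial has vanishing fourth forward difference, so
  h(-2) - 4·h(1) + 6·h(4) - 4·h(7) + h(10) = 0.
Substituting the known values and solving for h(1):
  -4·h(1) = 12
  h(1) = -3.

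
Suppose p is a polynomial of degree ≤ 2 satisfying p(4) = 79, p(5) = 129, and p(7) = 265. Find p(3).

Write p(u) = au^2 + bu + c. Substituting each data point gives a linear system:
  16a + 4b + c = 79
  25a + 5b + c = 129
  49a + 7b + c = 265
Solving the system yields a = 6, b = -4, c = -1.
So p(u) = 6u^2 - 4u - 1.
Then p(3) = 41.

41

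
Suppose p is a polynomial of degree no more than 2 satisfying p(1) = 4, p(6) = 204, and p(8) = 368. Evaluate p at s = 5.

140

Using the Lagrange interpolation formula with nodes 1, 6, 8:
  L_0(s) = (s - 6)(s - 8) / 35
  L_1(s) = (s - 1)(s - 8) / -10
  L_2(s) = (s - 1)(s - 6) / 14
Then p(s) = 4·L_0(s) + 204·L_1(s) + 368·L_2(s).
Expanding and collecting terms gives p(s) = 6s² - 2s.
Evaluating at s = 5: p(5) = 140.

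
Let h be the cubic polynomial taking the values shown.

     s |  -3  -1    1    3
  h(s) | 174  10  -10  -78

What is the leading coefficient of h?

Write h(s) = as^3 + bs^2 + cs + d. Substituting each data point gives a linear system:
  -27a + 9b - 3c + d = 174
  -a + b - c + d = 10
  a + b + c + d = -10
  27a + 9b + 3c + d = -78
Solving the system yields a = -4, b = 6, c = -6, d = -6.
So h(s) = -4s^3 + 6s^2 - 6s - 6.
The leading coefficient is -4.

-4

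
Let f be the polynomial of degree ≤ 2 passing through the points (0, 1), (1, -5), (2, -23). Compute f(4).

-95

Using the Lagrange interpolation formula with nodes 0, 1, 2:
  L_0(x) = (x - 1)(x - 2) / 2
  L_1(x) = x(x - 2) / -1
  L_2(x) = x(x - 1) / 2
Then f(x) = 1·L_0(x) - 5·L_1(x) - 23·L_2(x).
Expanding and collecting terms gives f(x) = -6x^2 + 1.
Evaluating at x = 4: f(4) = -95.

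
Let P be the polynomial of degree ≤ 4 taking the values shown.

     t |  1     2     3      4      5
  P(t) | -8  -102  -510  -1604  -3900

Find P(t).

P(t) = -6t^4 - 2t^3 + 5t^2 - 5t

Using the Lagrange interpolation formula with nodes 1, 2, 3, 4, 5:
  L_0(t) = (t - 2)(t - 3)(t - 4)(t - 5) / 24
  L_1(t) = (t - 1)(t - 3)(t - 4)(t - 5) / -6
  L_2(t) = (t - 1)(t - 2)(t - 4)(t - 5) / 4
  L_3(t) = (t - 1)(t - 2)(t - 3)(t - 5) / -6
  L_4(t) = (t - 1)(t - 2)(t - 3)(t - 4) / 24
Then P(t) = -8·L_0(t) - 102·L_1(t) - 510·L_2(t) - 1604·L_3(t) - 3900·L_4(t).
Expanding and collecting terms gives P(t) = -6t^4 - 2t^3 + 5t^2 - 5t.
Check: P(2) = -102. ✓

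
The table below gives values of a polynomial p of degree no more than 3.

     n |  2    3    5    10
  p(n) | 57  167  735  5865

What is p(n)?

p(n) = 6n^3 - 2n^2 + 6n + 5

Using the Lagrange interpolation formula with nodes 2, 3, 5, 10:
  L_0(n) = (n - 3)(n - 5)(n - 10) / -24
  L_1(n) = (n - 2)(n - 5)(n - 10) / 14
  L_2(n) = (n - 2)(n - 3)(n - 10) / -30
  L_3(n) = (n - 2)(n - 3)(n - 5) / 280
Then p(n) = 57·L_0(n) + 167·L_1(n) + 735·L_2(n) + 5865·L_3(n).
Expanding and collecting terms gives p(n) = 6n³ - 2n² + 6n + 5.
Check: p(3) = 167. ✓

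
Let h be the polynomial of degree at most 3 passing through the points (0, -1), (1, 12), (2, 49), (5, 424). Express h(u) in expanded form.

Write h(u) = au^3 + bu^2 + cu + d. Substituting each data point gives a linear system:
  d = -1
  a + b + c + d = 12
  8a + 4b + 2c + d = 49
  125a + 25b + 5c + d = 424
Solving the system yields a = 2, b = 6, c = 5, d = -1.
So h(u) = 2u^3 + 6u^2 + 5u - 1.
Check: h(1) = 12. ✓

h(u) = 2u^3 + 6u^2 + 5u - 1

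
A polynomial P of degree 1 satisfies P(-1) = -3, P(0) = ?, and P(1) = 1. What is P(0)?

-1

On equispaced nodes a degree-1 polynomial has vanishing second forward difference, so
  P(-1) - 2·P(0) + P(1) = 0.
Substituting the known values and solving for P(0):
  -2·P(0) = 2
  P(0) = -1.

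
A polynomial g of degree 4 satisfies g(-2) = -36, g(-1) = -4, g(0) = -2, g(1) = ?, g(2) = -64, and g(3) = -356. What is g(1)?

The 5 known points determine the degree-4 polynomial uniquely.
Write g(x) = ax^4 + bx^3 + cx^2 + dx + e. Substituting each data point gives a linear system:
  16a - 8b + 4c - 2d + e = -36
  a - b + c - d + e = -4
  e = -2
  16a + 8b + 4c + 2d + e = -64
  81a + 27b + 9c + 3d + e = -356
Solving the system yields a = -4, b = -3, c = 4, d = 5, e = -2.
So g(x) = -4x^4 - 3x^3 + 4x^2 + 5x - 2.
Then g(1) = 0.

0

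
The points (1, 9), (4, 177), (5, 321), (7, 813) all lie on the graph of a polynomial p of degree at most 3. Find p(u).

p(u) = 2u^3 + 2u^2 + 4u + 1

Write p(u) = au^3 + bu^2 + cu + d. Substituting each data point gives a linear system:
  a + b + c + d = 9
  64a + 16b + 4c + d = 177
  125a + 25b + 5c + d = 321
  343a + 49b + 7c + d = 813
Solving the system yields a = 2, b = 2, c = 4, d = 1.
So p(u) = 2u^3 + 2u^2 + 4u + 1.
Check: p(7) = 813. ✓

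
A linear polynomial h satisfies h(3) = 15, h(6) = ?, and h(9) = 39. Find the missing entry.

On equispaced nodes a degree-1 polynomial has vanishing second forward difference, so
  h(3) - 2·h(6) + h(9) = 0.
Substituting the known values and solving for h(6):
  -2·h(6) = -54
  h(6) = 27.

27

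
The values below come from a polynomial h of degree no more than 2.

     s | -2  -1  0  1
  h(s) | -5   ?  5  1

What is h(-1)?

The 3 known points determine the degree-2 polynomial uniquely.
Write h(s) = as^2 + bs + c. Substituting each data point gives a linear system:
  4a - 2b + c = -5
  c = 5
  a + b + c = 1
Solving the system yields a = -3, b = -1, c = 5.
So h(s) = -3s^2 - s + 5.
Then h(-1) = 3.

3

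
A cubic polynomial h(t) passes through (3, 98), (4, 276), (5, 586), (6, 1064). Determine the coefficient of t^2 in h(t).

Write h(t) = at^3 + bt^2 + ct + d. Substituting each data point gives a linear system:
  27a + 9b + 3c + d = 98
  64a + 16b + 4c + d = 276
  125a + 25b + 5c + d = 586
  216a + 36b + 6c + d = 1064
Solving the system yields a = 6, b = -6, c = -2, d = -4.
So h(t) = 6t^3 - 6t^2 - 2t - 4.
The coefficient of t^2 is -6.

-6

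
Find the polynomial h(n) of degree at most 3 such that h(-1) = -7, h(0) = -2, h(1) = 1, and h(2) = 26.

h(n) = 4n^3 - n^2 - 2

Using the Lagrange interpolation formula with nodes -1, 0, 1, 2:
  L_0(n) = n(n - 1)(n - 2) / -6
  L_1(n) = (n + 1)(n - 1)(n - 2) / 2
  L_2(n) = (n + 1)n(n - 2) / -2
  L_3(n) = (n + 1)n(n - 1) / 6
Then h(n) = -7·L_0(n) - 2·L_1(n) + 1·L_2(n) + 26·L_3(n).
Expanding and collecting terms gives h(n) = 4n^3 - n^2 - 2.
Check: h(2) = 26. ✓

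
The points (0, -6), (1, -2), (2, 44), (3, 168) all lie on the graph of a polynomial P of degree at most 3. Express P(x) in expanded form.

Using the Lagrange interpolation formula with nodes 0, 1, 2, 3:
  L_0(x) = (x - 1)(x - 2)(x - 3) / -6
  L_1(x) = x(x - 2)(x - 3) / 2
  L_2(x) = x(x - 1)(x - 3) / -2
  L_3(x) = x(x - 1)(x - 2) / 6
Then P(x) = -6·L_0(x) - 2·L_1(x) + 44·L_2(x) + 168·L_3(x).
Expanding and collecting terms gives P(x) = 6x³ + 3x² - 5x - 6.
Check: P(1) = -2. ✓

P(x) = 6x^3 + 3x^2 - 5x - 6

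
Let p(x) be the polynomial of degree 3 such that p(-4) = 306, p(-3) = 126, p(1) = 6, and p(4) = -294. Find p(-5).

606

Write p(x) = ax^3 + bx^2 + cx + d. Substituting each data point gives a linear system:
  -64a + 16b - 4c + d = 306
  -27a + 9b - 3c + d = 126
  a + b + c + d = 6
  64a + 16b + 4c + d = -294
Solving the system yields a = -5, b = 0, c = 5, d = 6.
So p(x) = -5x^3 + 5x + 6.
Then p(-5) = 606.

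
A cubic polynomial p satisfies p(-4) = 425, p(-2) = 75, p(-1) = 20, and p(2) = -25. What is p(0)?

5

Write p(u) = au^3 + bu^2 + cu + d. Substituting each data point gives a linear system:
  -64a + 16b - 4c + d = 425
  -8a + 4b - 2c + d = 75
  -a + b - c + d = 20
  8a + 4b + 2c + d = -25
Solving the system yields a = -5, b = 5, c = -5, d = 5.
So p(u) = -5u^3 + 5u^2 - 5u + 5.
Then p(0) = 5.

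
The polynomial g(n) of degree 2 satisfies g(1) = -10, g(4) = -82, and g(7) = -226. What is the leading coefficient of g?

Write g(n) = an^2 + bn + c. Substituting each data point gives a linear system:
  a + b + c = -10
  16a + 4b + c = -82
  49a + 7b + c = -226
Solving the system yields a = -4, b = -4, c = -2.
So g(n) = -4n² - 4n - 2.
The leading coefficient is -4.

-4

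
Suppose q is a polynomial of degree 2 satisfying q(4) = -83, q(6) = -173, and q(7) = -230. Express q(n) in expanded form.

q(n) = -4n^2 - 5n + 1

Write q(n) = an^2 + bn + c. Substituting each data point gives a linear system:
  16a + 4b + c = -83
  36a + 6b + c = -173
  49a + 7b + c = -230
Solving the system yields a = -4, b = -5, c = 1.
So q(n) = -4n^2 - 5n + 1.
Check: q(4) = -83. ✓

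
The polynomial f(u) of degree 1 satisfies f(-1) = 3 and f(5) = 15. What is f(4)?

13

Using the Lagrange interpolation formula with nodes -1, 5:
  L_0(u) = (u - 5) / -6
  L_1(u) = (u + 1) / 6
Then f(u) = 3·L_0(u) + 15·L_1(u).
Expanding and collecting terms gives f(u) = 2u + 5.
Evaluating at u = 4: f(4) = 13.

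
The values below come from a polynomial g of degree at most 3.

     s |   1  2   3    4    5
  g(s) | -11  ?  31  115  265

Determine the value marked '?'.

-5

The 4 known points determine the degree-3 polynomial uniquely.
Write g(s) = as^3 + bs^2 + cs + d. Substituting each data point gives a linear system:
  a + b + c + d = -11
  27a + 9b + 3c + d = 31
  64a + 16b + 4c + d = 115
  125a + 25b + 5c + d = 265
Solving the system yields a = 3, b = -3, c = -6, d = -5.
So g(s) = 3s³ - 3s² - 6s - 5.
Then g(2) = -5.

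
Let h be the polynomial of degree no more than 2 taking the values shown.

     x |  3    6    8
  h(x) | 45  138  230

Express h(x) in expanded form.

Using the Lagrange interpolation formula with nodes 3, 6, 8:
  L_0(x) = (x - 6)(x - 8) / 15
  L_1(x) = (x - 3)(x - 8) / -6
  L_2(x) = (x - 3)(x - 6) / 10
Then h(x) = 45·L_0(x) + 138·L_1(x) + 230·L_2(x).
Expanding and collecting terms gives h(x) = 3x^2 + 4x + 6.
Check: h(3) = 45. ✓

h(x) = 3x^2 + 4x + 6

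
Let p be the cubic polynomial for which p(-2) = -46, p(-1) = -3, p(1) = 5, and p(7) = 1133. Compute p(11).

4725

Write p(x) = ax^3 + bx^2 + cx + d. Substituting each data point gives a linear system:
  -8a + 4b - 2c + d = -46
  -a + b - c + d = -3
  a + b + c + d = 5
  343a + 49b + 7c + d = 1133
Solving the system yields a = 4, b = -5, c = 0, d = 6.
So p(x) = 4x^3 - 5x^2 + 6.
Then p(11) = 4725.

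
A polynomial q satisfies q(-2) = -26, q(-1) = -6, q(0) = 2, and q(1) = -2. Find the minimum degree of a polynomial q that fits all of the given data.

2

Forward differences of the values at s = -2, -1, 0, 1:
  q  : -26  -6  2  -2
  Δ  : 20  8  -4
  Δ^2: -12  -12
  Δ^3: 0
The second differences are constant (-12) and nonzero, while all higher differences vanish, so the minimal degree is 2.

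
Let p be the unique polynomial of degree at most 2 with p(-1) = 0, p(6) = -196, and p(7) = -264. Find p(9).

-430

Write p(u) = au^2 + bu + c. Substituting each data point gives a linear system:
  a - b + c = 0
  36a + 6b + c = -196
  49a + 7b + c = -264
Solving the system yields a = -5, b = -3, c = 2.
So p(u) = -5u² - 3u + 2.
Then p(9) = -430.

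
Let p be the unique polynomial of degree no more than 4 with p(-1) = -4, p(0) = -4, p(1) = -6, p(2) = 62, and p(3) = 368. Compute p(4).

1176

Write p(u) = au^4 + bu^3 + cu^2 + du + e. Substituting each data point gives a linear system:
  a - b + c - d + e = -4
  e = -4
  a + b + c + d + e = -6
  16a + 8b + 4c + 2d + e = 62
  81a + 27b + 9c + 3d + e = 368
Solving the system yields a = 4, b = 4, c = -5, d = -5, e = -4.
So p(u) = 4u⁴ + 4u³ - 5u² - 5u - 4.
Then p(4) = 1176.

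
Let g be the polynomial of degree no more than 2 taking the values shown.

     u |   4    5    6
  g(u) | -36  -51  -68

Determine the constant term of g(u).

4

Write g(u) = au^2 + bu + c. Substituting each data point gives a linear system:
  16a + 4b + c = -36
  25a + 5b + c = -51
  36a + 6b + c = -68
Solving the system yields a = -1, b = -6, c = 4.
So g(u) = -u² - 6u + 4.
The constant term is 4.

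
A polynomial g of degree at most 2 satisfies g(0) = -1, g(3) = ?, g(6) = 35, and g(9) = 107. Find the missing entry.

-1

On equispaced nodes a degree-2 polynomial has vanishing third forward difference, so
  - g(0) + 3·g(3) - 3·g(6) + g(9) = 0.
Substituting the known values and solving for g(3):
  3·g(3) = -3
  g(3) = -1.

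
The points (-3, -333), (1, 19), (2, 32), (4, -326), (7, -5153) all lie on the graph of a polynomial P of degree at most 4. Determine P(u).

P(u) = -3u^4 + 5u^3 + 6u^2 + 5u + 6

Write P(u) = au^4 + bu^3 + cu^2 + du + e. Substituting each data point gives a linear system:
  81a - 27b + 9c - 3d + e = -333
  a + b + c + d + e = 19
  16a + 8b + 4c + 2d + e = 32
  256a + 64b + 16c + 4d + e = -326
  2401a + 343b + 49c + 7d + e = -5153
Solving the system yields a = -3, b = 5, c = 6, d = 5, e = 6.
So P(u) = -3u⁴ + 5u³ + 6u² + 5u + 6.
Check: P(2) = 32. ✓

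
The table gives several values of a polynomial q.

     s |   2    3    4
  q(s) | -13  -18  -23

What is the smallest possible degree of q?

1

Forward differences of the values at s = 2, 3, 4:
  q  : -13  -18  -23
  Δ  : -5  -5
  Δ^2: 0
The first differences are constant (-5) and nonzero, while all higher differences vanish, so the minimal degree is 1.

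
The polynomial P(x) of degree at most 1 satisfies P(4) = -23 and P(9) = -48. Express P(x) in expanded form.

P(x) = -5x - 3

Using the Lagrange interpolation formula with nodes 4, 9:
  L_0(x) = (x - 9) / -5
  L_1(x) = (x - 4) / 5
Then P(x) = -23·L_0(x) - 48·L_1(x).
Expanding and collecting terms gives P(x) = -5x - 3.
Check: P(4) = -23. ✓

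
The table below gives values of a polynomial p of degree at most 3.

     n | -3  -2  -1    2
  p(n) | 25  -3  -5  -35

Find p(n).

Write p(n) = an^3 + bn^2 + cn + d. Substituting each data point gives a linear system:
  -27a + 9b - 3c + d = 25
  -8a + 4b - 2c + d = -3
  -a + b - c + d = -5
  8a + 4b + 2c + d = -35
Solving the system yields a = -3, b = -5, c = 4, d = 1.
So p(n) = -3n^3 - 5n^2 + 4n + 1.
Check: p(2) = -35. ✓

p(n) = -3n^3 - 5n^2 + 4n + 1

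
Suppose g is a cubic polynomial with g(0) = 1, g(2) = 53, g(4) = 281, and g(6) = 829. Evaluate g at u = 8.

1841

Using the Lagrange interpolation formula with nodes 0, 2, 4, 6:
  L_0(u) = (u - 2)(u - 4)(u - 6) / -48
  L_1(u) = u(u - 4)(u - 6) / 16
  L_2(u) = u(u - 2)(u - 6) / -16
  L_3(u) = u(u - 2)(u - 4) / 48
Then g(u) = 1·L_0(u) + 53·L_1(u) + 281·L_2(u) + 829·L_3(u).
Expanding and collecting terms gives g(u) = 3u³ + 4u² + 6u + 1.
Evaluating at u = 8: g(8) = 1841.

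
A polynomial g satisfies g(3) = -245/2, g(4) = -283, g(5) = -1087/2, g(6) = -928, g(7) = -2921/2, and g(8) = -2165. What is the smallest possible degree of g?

3

Forward differences of the values at t = 3, 4, 5, 6, 7, 8:
  g  : -245/2  -283  -1087/2  -928  -2921/2  -2165
  Δ  : -321/2  -521/2  -769/2  -1065/2  -1409/2
  Δ^2: -100  -124  -148  -172
  Δ^3: -24  -24  -24
  Δ^4: 0  0
  Δ^5: 0
The third differences are constant (-24) and nonzero, while all higher differences vanish, so the minimal degree is 3.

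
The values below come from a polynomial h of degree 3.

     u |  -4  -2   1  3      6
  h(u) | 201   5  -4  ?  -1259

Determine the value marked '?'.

-170

The 4 known points determine the degree-3 polynomial uniquely.
Write h(u) = au^3 + bu^2 + cu + d. Substituting each data point gives a linear system:
  -64a + 16b - 4c + d = 201
  -8a + 4b - 2c + d = 5
  a + b + c + d = -4
  216a + 36b + 6c + d = -1259
Solving the system yields a = -5, b = -6, c = 6, d = 1.
So h(u) = -5u^3 - 6u^2 + 6u + 1.
Then h(3) = -170.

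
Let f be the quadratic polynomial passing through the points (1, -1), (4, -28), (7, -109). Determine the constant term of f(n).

-4

Write f(n) = an^2 + bn + c. Substituting each data point gives a linear system:
  a + b + c = -1
  16a + 4b + c = -28
  49a + 7b + c = -109
Solving the system yields a = -3, b = 6, c = -4.
So f(n) = -3n² + 6n - 4.
The constant term is -4.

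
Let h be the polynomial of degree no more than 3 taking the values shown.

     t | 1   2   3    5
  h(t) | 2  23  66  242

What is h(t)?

h(t) = t^3 + 5t^2 - t - 3

Write h(t) = at^3 + bt^2 + ct + d. Substituting each data point gives a linear system:
  a + b + c + d = 2
  8a + 4b + 2c + d = 23
  27a + 9b + 3c + d = 66
  125a + 25b + 5c + d = 242
Solving the system yields a = 1, b = 5, c = -1, d = -3.
So h(t) = t^3 + 5t^2 - t - 3.
Check: h(3) = 66. ✓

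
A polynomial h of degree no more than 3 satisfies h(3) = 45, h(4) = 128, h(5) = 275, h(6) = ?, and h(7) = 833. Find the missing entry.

The 4 known points determine the degree-3 polynomial uniquely.
Write h(n) = an^3 + bn^2 + cn + d. Substituting each data point gives a linear system:
  27a + 9b + 3c + d = 45
  64a + 16b + 4c + d = 128
  125a + 25b + 5c + d = 275
  343a + 49b + 7c + d = 833
Solving the system yields a = 3, b = -4, c = 0, d = 0.
So h(n) = 3n³ - 4n².
Then h(6) = 504.

504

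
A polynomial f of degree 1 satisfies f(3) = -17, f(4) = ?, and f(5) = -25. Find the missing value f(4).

The 2 known points determine the degree-1 polynomial uniquely.
Write f(u) = au + b. Substituting each data point gives a linear system:
  3a + b = -17
  5a + b = -25
Solving the system yields a = -4, b = -5.
So f(u) = -4u - 5.
Then f(4) = -21.

-21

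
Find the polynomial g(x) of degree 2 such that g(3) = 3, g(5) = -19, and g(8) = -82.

g(x) = -2x^2 + 5x + 6

Using the Lagrange interpolation formula with nodes 3, 5, 8:
  L_0(x) = (x - 5)(x - 8) / 10
  L_1(x) = (x - 3)(x - 8) / -6
  L_2(x) = (x - 3)(x - 5) / 15
Then g(x) = 3·L_0(x) - 19·L_1(x) - 82·L_2(x).
Expanding and collecting terms gives g(x) = -2x^2 + 5x + 6.
Check: g(3) = 3. ✓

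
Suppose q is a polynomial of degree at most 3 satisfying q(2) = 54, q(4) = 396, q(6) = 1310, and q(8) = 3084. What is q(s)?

Write q(s) = as^3 + bs^2 + cs + d. Substituting each data point gives a linear system:
  8a + 4b + 2c + d = 54
  64a + 16b + 4c + d = 396
  216a + 36b + 6c + d = 1310
  512a + 64b + 8c + d = 3084
Solving the system yields a = 6, b = -1/2, c = 6, d = -4.
So q(s) = 6s^3 - (1/2)s^2 + 6s - 4.
Check: q(8) = 3084. ✓

q(s) = 6s^3 - (1/2)s^2 + 6s - 4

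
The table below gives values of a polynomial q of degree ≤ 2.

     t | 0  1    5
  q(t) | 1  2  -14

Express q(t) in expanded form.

q(t) = -t^2 + 2t + 1

Write q(t) = at^2 + bt + c. Substituting each data point gives a linear system:
  c = 1
  a + b + c = 2
  25a + 5b + c = -14
Solving the system yields a = -1, b = 2, c = 1.
So q(t) = -t² + 2t + 1.
Check: q(5) = -14. ✓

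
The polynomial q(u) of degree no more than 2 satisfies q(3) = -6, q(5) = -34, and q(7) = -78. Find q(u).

q(u) = -2u^2 + 2u + 6

Write q(u) = au^2 + bu + c. Substituting each data point gives a linear system:
  9a + 3b + c = -6
  25a + 5b + c = -34
  49a + 7b + c = -78
Solving the system yields a = -2, b = 2, c = 6.
So q(u) = -2u² + 2u + 6.
Check: q(7) = -78. ✓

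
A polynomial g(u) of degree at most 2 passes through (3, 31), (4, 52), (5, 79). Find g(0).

Write g(u) = au^2 + bu + c. Substituting each data point gives a linear system:
  9a + 3b + c = 31
  16a + 4b + c = 52
  25a + 5b + c = 79
Solving the system yields a = 3, b = 0, c = 4.
So g(u) = 3u^2 + 4.
Then g(0) = 4.

4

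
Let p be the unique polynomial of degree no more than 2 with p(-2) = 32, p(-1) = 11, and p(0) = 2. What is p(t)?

p(t) = 6t^2 - 3t + 2

Write p(t) = at^2 + bt + c. Substituting each data point gives a linear system:
  4a - 2b + c = 32
  a - b + c = 11
  c = 2
Solving the system yields a = 6, b = -3, c = 2.
So p(t) = 6t^2 - 3t + 2.
Check: p(0) = 2. ✓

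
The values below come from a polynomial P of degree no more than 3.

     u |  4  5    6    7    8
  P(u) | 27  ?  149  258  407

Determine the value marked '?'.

74

On equispaced nodes a degree-3 polynomial has vanishing fourth forward difference, so
  P(4) - 4·P(5) + 6·P(6) - 4·P(7) + P(8) = 0.
Substituting the known values and solving for P(5):
  -4·P(5) = -296
  P(5) = 74.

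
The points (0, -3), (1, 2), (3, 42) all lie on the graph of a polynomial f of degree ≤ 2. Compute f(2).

Using the Lagrange interpolation formula with nodes 0, 1, 3:
  L_0(u) = (u - 1)(u - 3) / 3
  L_1(u) = u(u - 3) / -2
  L_2(u) = u(u - 1) / 6
Then f(u) = -3·L_0(u) + 2·L_1(u) + 42·L_2(u).
Expanding and collecting terms gives f(u) = 5u^2 - 3.
Evaluating at u = 2: f(2) = 17.

17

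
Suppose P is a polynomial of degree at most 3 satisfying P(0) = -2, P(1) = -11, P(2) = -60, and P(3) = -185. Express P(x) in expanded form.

Write P(x) = ax^3 + bx^2 + cx + d. Substituting each data point gives a linear system:
  d = -2
  a + b + c + d = -11
  8a + 4b + 2c + d = -60
  27a + 9b + 3c + d = -185
Solving the system yields a = -6, b = -2, c = -1, d = -2.
So P(x) = -6x^3 - 2x^2 - x - 2.
Check: P(1) = -11. ✓

P(x) = -6x^3 - 2x^2 - x - 2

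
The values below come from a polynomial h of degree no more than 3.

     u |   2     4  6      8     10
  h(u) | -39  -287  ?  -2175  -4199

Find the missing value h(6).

The 4 known points determine the degree-3 polynomial uniquely.
Write h(u) = au^3 + bu^2 + cu + d. Substituting each data point gives a linear system:
  8a + 4b + 2c + d = -39
  64a + 16b + 4c + d = -287
  512a + 64b + 8c + d = -2175
  1000a + 100b + 10c + d = -4199
Solving the system yields a = -4, b = -2, c = 0, d = 1.
So h(u) = -4u^3 - 2u^2 + 1.
Then h(6) = -935.

-935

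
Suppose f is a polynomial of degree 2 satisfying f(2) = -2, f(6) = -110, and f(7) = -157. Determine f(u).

f(u) = -4u^2 + 5u + 4

Using the Lagrange interpolation formula with nodes 2, 6, 7:
  L_0(u) = (u - 6)(u - 7) / 20
  L_1(u) = (u - 2)(u - 7) / -4
  L_2(u) = (u - 2)(u - 6) / 5
Then f(u) = -2·L_0(u) - 110·L_1(u) - 157·L_2(u).
Expanding and collecting terms gives f(u) = -4u^2 + 5u + 4.
Check: f(7) = -157. ✓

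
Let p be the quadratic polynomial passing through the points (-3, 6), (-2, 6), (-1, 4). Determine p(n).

Write p(n) = an^2 + bn + c. Substituting each data point gives a linear system:
  9a - 3b + c = 6
  4a - 2b + c = 6
  a - b + c = 4
Solving the system yields a = -1, b = -5, c = 0.
So p(n) = -n² - 5n.
Check: p(-3) = 6. ✓

p(n) = -n^2 - 5n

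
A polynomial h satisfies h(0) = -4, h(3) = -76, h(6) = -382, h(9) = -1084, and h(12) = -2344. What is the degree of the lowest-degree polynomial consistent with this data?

3

Forward differences of the values at s = 0, 3, 6, 9, 12:
  h  : -4  -76  -382  -1084  -2344
  Δ  : -72  -306  -702  -1260
  Δ^2: -234  -396  -558
  Δ^3: -162  -162
  Δ^4: 0
The third differences are constant (-162) and nonzero, while all higher differences vanish, so the minimal degree is 3.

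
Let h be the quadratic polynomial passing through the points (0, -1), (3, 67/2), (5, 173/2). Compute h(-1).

Write h(x) = ax^2 + bx + c. Substituting each data point gives a linear system:
  c = -1
  9a + 3b + c = 67/2
  25a + 5b + c = 173/2
Solving the system yields a = 3, b = 5/2, c = -1.
So h(x) = 3x^2 + (5/2)x - 1.
Then h(-1) = -1/2.

-1/2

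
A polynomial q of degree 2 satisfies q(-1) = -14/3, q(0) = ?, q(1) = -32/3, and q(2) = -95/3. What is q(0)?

-5/3

The 3 known points determine the degree-2 polynomial uniquely.
Write q(x) = ax^2 + bx + c. Substituting each data point gives a linear system:
  a - b + c = -14/3
  a + b + c = -32/3
  4a + 2b + c = -95/3
Solving the system yields a = -6, b = -3, c = -5/3.
So q(x) = -6x² - 3x - 5/3.
Then q(0) = -5/3.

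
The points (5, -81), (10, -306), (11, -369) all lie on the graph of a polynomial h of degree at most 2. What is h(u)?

h(u) = -3u^2 - 6

Using the Lagrange interpolation formula with nodes 5, 10, 11:
  L_0(u) = (u - 10)(u - 11) / 30
  L_1(u) = (u - 5)(u - 11) / -5
  L_2(u) = (u - 5)(u - 10) / 6
Then h(u) = -81·L_0(u) - 306·L_1(u) - 369·L_2(u).
Expanding and collecting terms gives h(u) = -3u^2 - 6.
Check: h(11) = -369. ✓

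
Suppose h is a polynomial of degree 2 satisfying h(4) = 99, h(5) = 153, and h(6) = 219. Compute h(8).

387

Write h(n) = an^2 + bn + c. Substituting each data point gives a linear system:
  16a + 4b + c = 99
  25a + 5b + c = 153
  36a + 6b + c = 219
Solving the system yields a = 6, b = 0, c = 3.
So h(n) = 6n^2 + 3.
Then h(8) = 387.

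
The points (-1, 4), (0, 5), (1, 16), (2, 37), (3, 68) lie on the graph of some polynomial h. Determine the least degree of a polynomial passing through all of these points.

2

Forward differences of the values at t = -1, 0, 1, 2, 3:
  h  : 4  5  16  37  68
  Δ  : 1  11  21  31
  Δ^2: 10  10  10
  Δ^3: 0  0
  Δ^4: 0
The second differences are constant (10) and nonzero, while all higher differences vanish, so the minimal degree is 2.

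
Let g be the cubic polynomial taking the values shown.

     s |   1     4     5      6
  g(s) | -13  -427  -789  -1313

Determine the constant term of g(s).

Write g(s) = as^3 + bs^2 + cs + d. Substituting each data point gives a linear system:
  a + b + c + d = -13
  64a + 16b + 4c + d = -427
  125a + 25b + 5c + d = -789
  216a + 36b + 6c + d = -1313
Solving the system yields a = -5, b = -6, c = -3, d = 1.
So g(s) = -5s³ - 6s² - 3s + 1.
The constant term is 1.

1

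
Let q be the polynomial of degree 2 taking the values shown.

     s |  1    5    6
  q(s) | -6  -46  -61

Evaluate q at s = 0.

Using the Lagrange interpolation formula with nodes 1, 5, 6:
  L_0(s) = (s - 5)(s - 6) / 20
  L_1(s) = (s - 1)(s - 6) / -4
  L_2(s) = (s - 1)(s - 5) / 5
Then q(s) = -6·L_0(s) - 46·L_1(s) - 61·L_2(s).
Expanding and collecting terms gives q(s) = -s^2 - 4s - 1.
Evaluating at s = 0: q(0) = -1.

-1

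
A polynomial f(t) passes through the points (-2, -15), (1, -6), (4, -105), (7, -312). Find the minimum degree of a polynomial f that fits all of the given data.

Forward differences of the values at t = -2, 1, 4, 7:
  f  : -15  -6  -105  -312
  Δ  : 9  -99  -207
  Δ^2: -108  -108
  Δ^3: 0
The second differences are constant (-108) and nonzero, while all higher differences vanish, so the minimal degree is 2.

2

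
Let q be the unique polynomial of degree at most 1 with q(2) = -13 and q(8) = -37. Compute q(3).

-17

Using the Lagrange interpolation formula with nodes 2, 8:
  L_0(x) = (x - 8) / -6
  L_1(x) = (x - 2) / 6
Then q(x) = -13·L_0(x) - 37·L_1(x).
Expanding and collecting terms gives q(x) = -4x - 5.
Evaluating at x = 3: q(3) = -17.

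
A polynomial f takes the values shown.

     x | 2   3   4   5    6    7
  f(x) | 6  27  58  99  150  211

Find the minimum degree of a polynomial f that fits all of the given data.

2

Forward differences of the values at x = 2, 3, 4, 5, 6, 7:
  f  : 6  27  58  99  150  211
  Δ  : 21  31  41  51  61
  Δ^2: 10  10  10  10
  Δ^3: 0  0  0
  Δ^4: 0  0
  Δ^5: 0
The second differences are constant (10) and nonzero, while all higher differences vanish, so the minimal degree is 2.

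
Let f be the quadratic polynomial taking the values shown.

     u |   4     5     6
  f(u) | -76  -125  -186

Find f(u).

f(u) = -6u^2 + 5u

Write f(u) = au^2 + bu + c. Substituting each data point gives a linear system:
  16a + 4b + c = -76
  25a + 5b + c = -125
  36a + 6b + c = -186
Solving the system yields a = -6, b = 5, c = 0.
So f(u) = -6u^2 + 5u.
Check: f(5) = -125. ✓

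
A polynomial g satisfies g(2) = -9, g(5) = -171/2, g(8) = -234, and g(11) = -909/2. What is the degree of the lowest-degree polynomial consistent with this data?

2

Forward differences of the values at x = 2, 5, 8, 11:
  g  : -9  -171/2  -234  -909/2
  Δ  : -153/2  -297/2  -441/2
  Δ^2: -72  -72
  Δ^3: 0
The second differences are constant (-72) and nonzero, while all higher differences vanish, so the minimal degree is 2.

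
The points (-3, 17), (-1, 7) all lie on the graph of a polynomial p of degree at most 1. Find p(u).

p(u) = -5u + 2

Write p(u) = au + b. Substituting each data point gives a linear system:
  -3a + b = 17
  -a + b = 7
Solving the system yields a = -5, b = 2.
So p(u) = -5u + 2.
Check: p(-1) = 7. ✓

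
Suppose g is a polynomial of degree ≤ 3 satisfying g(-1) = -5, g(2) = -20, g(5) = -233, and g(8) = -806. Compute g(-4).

Write g(s) = as^3 + bs^2 + cs + d. Substituting each data point gives a linear system:
  -a + b - c + d = -5
  8a + 4b + 2c + d = -20
  125a + 25b + 5c + d = -233
  512a + 64b + 8c + d = -806
Solving the system yields a = -1, b = -5, c = 3, d = 2.
So g(s) = -s^3 - 5s^2 + 3s + 2.
Then g(-4) = -26.

-26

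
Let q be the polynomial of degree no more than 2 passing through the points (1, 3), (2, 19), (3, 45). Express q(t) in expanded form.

q(t) = 5t^2 + t - 3

Write q(t) = at^2 + bt + c. Substituting each data point gives a linear system:
  a + b + c = 3
  4a + 2b + c = 19
  9a + 3b + c = 45
Solving the system yields a = 5, b = 1, c = -3.
So q(t) = 5t^2 + t - 3.
Check: q(2) = 19. ✓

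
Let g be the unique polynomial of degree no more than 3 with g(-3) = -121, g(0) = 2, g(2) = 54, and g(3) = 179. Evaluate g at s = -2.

-26

Write g(s) = as^3 + bs^2 + cs + d. Substituting each data point gives a linear system:
  -27a + 9b - 3c + d = -121
  d = 2
  8a + 4b + 2c + d = 54
  27a + 9b + 3c + d = 179
Solving the system yields a = 6, b = 3, c = -4, d = 2.
So g(s) = 6s³ + 3s² - 4s + 2.
Then g(-2) = -26.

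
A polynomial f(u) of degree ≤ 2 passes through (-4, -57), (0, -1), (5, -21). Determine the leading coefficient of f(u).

-2

Write f(u) = au^2 + bu + c. Substituting each data point gives a linear system:
  16a - 4b + c = -57
  c = -1
  25a + 5b + c = -21
Solving the system yields a = -2, b = 6, c = -1.
So f(u) = -2u^2 + 6u - 1.
The leading coefficient is -2.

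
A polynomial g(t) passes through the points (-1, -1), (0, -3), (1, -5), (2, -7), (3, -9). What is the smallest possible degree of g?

Forward differences of the values at t = -1, 0, 1, 2, 3:
  g  : -1  -3  -5  -7  -9
  Δ  : -2  -2  -2  -2
  Δ^2: 0  0  0
  Δ^3: 0  0
  Δ^4: 0
The first differences are constant (-2) and nonzero, while all higher differences vanish, so the minimal degree is 1.

1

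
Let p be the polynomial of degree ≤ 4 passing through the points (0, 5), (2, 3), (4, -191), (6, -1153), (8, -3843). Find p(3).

-43

Using the Lagrange interpolation formula with nodes 0, 2, 4, 6, 8:
  L_0(t) = (t - 2)(t - 4)(t - 6)(t - 8) / 384
  L_1(t) = t(t - 4)(t - 6)(t - 8) / -96
  L_2(t) = t(t - 2)(t - 6)(t - 8) / 64
  L_3(t) = t(t - 2)(t - 4)(t - 8) / -96
  L_4(t) = t(t - 2)(t - 4)(t - 6) / 384
Then p(t) = 5·L_0(t) + 3·L_1(t) - 191·L_2(t) - 1153·L_3(t) - 3843·L_4(t).
Expanding and collecting terms gives p(t) = -t⁴ + 4t² - t + 5.
Evaluating at t = 3: p(3) = -43.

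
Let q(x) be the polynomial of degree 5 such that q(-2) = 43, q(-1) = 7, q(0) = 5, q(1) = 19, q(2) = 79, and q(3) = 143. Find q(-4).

1249

Forward differences of the values at x = -2, -1, 0, 1, 2, 3:
  q  : 43  7  5  19  79  143
  Δ  : -36  -2  14  60  64
  Δ^2: 34  16  46  4
  Δ^3: -18  30  -42
  Δ^4: 48  -72
  Δ^5: -120
The fifth differences are constant, confirming degree 5.
Interpolating (Newton forward form) and evaluating at x = -4 gives q(-4) = 1249.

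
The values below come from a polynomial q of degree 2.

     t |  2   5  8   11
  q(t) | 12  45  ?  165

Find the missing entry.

96

The 3 known points determine the degree-2 polynomial uniquely.
Write q(t) = at^2 + bt + c. Substituting each data point gives a linear system:
  4a + 2b + c = 12
  25a + 5b + c = 45
  121a + 11b + c = 165
Solving the system yields a = 1, b = 4, c = 0.
So q(t) = t² + 4t.
Then q(8) = 96.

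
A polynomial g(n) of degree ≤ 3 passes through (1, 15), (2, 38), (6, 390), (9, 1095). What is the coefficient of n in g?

Write g(n) = an^3 + bn^2 + cn + d. Substituting each data point gives a linear system:
  a + b + c + d = 15
  8a + 4b + 2c + d = 38
  216a + 36b + 6c + d = 390
  729a + 81b + 9c + d = 1095
Solving the system yields a = 1, b = 4, c = 4, d = 6.
So g(n) = n^3 + 4n^2 + 4n + 6.
The coefficient of n is 4.

4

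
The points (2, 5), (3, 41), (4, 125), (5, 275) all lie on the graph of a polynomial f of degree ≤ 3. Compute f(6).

Write f(t) = at^3 + bt^2 + ct + d. Substituting each data point gives a linear system:
  8a + 4b + 2c + d = 5
  27a + 9b + 3c + d = 41
  64a + 16b + 4c + d = 125
  125a + 25b + 5c + d = 275
Solving the system yields a = 3, b = -3, c = -6, d = 5.
So f(t) = 3t^3 - 3t^2 - 6t + 5.
Then f(6) = 509.

509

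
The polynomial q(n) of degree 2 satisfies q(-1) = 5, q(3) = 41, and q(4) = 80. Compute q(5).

Using the Lagrange interpolation formula with nodes -1, 3, 4:
  L_0(n) = (n - 3)(n - 4) / 20
  L_1(n) = (n + 1)(n - 4) / -4
  L_2(n) = (n + 1)(n - 3) / 5
Then q(n) = 5·L_0(n) + 41·L_1(n) + 80·L_2(n).
Expanding and collecting terms gives q(n) = 6n^2 - 3n - 4.
Evaluating at n = 5: q(5) = 131.

131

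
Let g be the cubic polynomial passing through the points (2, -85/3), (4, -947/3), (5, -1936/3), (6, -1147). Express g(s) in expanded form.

Write g(s) = as^3 + bs^2 + cs + d. Substituting each data point gives a linear system:
  8a + 4b + 2c + d = -85/3
  64a + 16b + 4c + d = -947/3
  125a + 25b + 5c + d = -1936/3
  216a + 36b + 6c + d = -1147
Solving the system yields a = -6, b = 4, c = 1/3, d = 3.
So g(s) = -6s³ + 4s² + (1/3)s + 3.
Check: g(2) = -85/3. ✓

g(s) = -6s^3 + 4s^2 + (1/3)s + 3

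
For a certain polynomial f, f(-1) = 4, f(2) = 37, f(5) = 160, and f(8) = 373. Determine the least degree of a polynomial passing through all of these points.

2

Forward differences of the values at t = -1, 2, 5, 8:
  f  : 4  37  160  373
  Δ  : 33  123  213
  Δ^2: 90  90
  Δ^3: 0
The second differences are constant (90) and nonzero, while all higher differences vanish, so the minimal degree is 2.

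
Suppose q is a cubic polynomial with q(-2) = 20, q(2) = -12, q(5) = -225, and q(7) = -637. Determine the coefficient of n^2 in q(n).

Write q(n) = an^3 + bn^2 + cn + d. Substituting each data point gives a linear system:
  -8a + 4b - 2c + d = 20
  8a + 4b + 2c + d = -12
  125a + 25b + 5c + d = -225
  343a + 49b + 7c + d = -637
Solving the system yields a = -2, b = 1, c = 0, d = 0.
So q(n) = -2n^3 + n^2.
The coefficient of n^2 is 1.

1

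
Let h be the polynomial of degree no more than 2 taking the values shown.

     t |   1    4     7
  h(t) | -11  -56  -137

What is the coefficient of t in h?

-5

Write h(t) = at^2 + bt + c. Substituting each data point gives a linear system:
  a + b + c = -11
  16a + 4b + c = -56
  49a + 7b + c = -137
Solving the system yields a = -2, b = -5, c = -4.
So h(t) = -2t² - 5t - 4.
The coefficient of t is -5.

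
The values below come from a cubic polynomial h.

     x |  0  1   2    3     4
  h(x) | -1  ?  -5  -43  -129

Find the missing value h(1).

3

The 4 known points determine the degree-3 polynomial uniquely.
Write h(x) = ax^3 + bx^2 + cx + d. Substituting each data point gives a linear system:
  d = -1
  8a + 4b + 2c + d = -5
  27a + 9b + 3c + d = -43
  64a + 16b + 4c + d = -129
Solving the system yields a = -3, b = 3, c = 4, d = -1.
So h(x) = -3x^3 + 3x^2 + 4x - 1.
Then h(1) = 3.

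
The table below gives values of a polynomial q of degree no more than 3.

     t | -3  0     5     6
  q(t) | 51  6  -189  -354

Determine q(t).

Write q(t) = at^3 + bt^2 + ct + d. Substituting each data point gives a linear system:
  -27a + 9b - 3c + d = 51
  d = 6
  125a + 25b + 5c + d = -189
  216a + 36b + 6c + d = -354
Solving the system yields a = -2, b = 1, c = 6, d = 6.
So q(t) = -2t^3 + t^2 + 6t + 6.
Check: q(-3) = 51. ✓

q(t) = -2t^3 + t^2 + 6t + 6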